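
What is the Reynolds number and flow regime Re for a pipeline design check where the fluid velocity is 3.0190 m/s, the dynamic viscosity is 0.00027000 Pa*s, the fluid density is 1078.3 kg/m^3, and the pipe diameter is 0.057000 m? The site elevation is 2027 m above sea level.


Step 1: Re = rho*vel*D/mu = 1078.3*3.019*0.057/0.00027 = 6.8725e+05
Step 2: Re = 6.8725e+05 > 4000, so flow is turbulent.
Re = 6.8725e+05 (turbulent)


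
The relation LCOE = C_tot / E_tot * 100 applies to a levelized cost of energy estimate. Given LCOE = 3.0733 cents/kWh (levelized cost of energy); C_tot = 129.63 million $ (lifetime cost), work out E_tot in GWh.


E_tot = C_tot / LCOE * 100
E_tot = 129.63 / 3.0733 * 100
E_tot = 4217.9 GWh


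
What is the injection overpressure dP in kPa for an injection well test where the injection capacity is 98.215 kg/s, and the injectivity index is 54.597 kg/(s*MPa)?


dP = mdot * 1000 / II
dP = 98.215 * 1000 / 54.597
dP = 1798.9 kPa


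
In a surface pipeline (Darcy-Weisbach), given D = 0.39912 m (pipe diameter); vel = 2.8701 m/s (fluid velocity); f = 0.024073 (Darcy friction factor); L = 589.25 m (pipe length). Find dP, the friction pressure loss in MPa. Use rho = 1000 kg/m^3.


dP = f * (L/D) * (rho*vel^2/2) / 1000
dP = 0.024073 * (589.25/0.39912) * (1000*2.8701^2/2) / 1000
dP = 146.3829 kPa
Convert: 146.3829 kPa * 0.001 = 0.14638 MPa
dP = 0.14638 MPa


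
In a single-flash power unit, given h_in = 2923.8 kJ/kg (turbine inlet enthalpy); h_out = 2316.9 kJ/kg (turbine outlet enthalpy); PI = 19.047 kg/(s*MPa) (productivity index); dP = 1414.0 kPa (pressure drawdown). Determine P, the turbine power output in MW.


Step 1: mdot = PI * dP / 1000 = 19.047 * 1414.0 / 1000 = 26.93246 kg/s
Step 2: P = mdot*(h_in - h_out)/1000 = 26.93246*(2923.8 - 2316.9)/1000 = 16.345 MW
P = 16.345 MW


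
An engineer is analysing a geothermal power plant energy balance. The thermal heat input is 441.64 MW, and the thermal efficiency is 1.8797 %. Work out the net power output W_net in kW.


W_net = eta / 100 * Q_in
W_net = 1.8797 / 100 * 441.64
W_net = 8.301507 MW
Convert: 8.301507 MW * 1000.0 = 8301.5 kW
W_net = 8301.5 kW


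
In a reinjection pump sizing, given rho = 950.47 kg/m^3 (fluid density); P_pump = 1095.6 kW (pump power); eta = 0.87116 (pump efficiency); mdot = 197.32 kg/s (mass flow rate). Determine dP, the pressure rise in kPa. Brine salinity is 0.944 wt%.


dP = P_pump * rho * eta / mdot
dP = 1095.6 * 950.47 * 0.87116 / 197.32
dP = 4597.5 kPa


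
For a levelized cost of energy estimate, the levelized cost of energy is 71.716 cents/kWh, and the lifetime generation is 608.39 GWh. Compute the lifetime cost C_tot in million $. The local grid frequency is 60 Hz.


C_tot = LCOE / 100 * E_tot
C_tot = 71.716 / 100 * 608.39
C_tot = 436.31 million $


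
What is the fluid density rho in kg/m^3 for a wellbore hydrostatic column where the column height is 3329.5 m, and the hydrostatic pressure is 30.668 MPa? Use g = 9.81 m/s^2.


rho = P * 1e6 / (g * h)
rho = 30.668 * 1e6 / (9.81 * 3329.5)
rho = 938.94 kg/m^3


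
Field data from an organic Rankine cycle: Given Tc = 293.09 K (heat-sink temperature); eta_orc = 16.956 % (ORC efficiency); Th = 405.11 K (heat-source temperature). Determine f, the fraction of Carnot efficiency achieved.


f = (eta_orc/100) / (1 - Tc/Th)
f = (16.956/100) / (1 - 293.09/405.11)
f = 0.61320


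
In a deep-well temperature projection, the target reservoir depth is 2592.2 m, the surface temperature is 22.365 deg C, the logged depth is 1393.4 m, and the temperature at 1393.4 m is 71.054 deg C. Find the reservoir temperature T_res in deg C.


Step 1: grad = (T_d1 - T_surf)/d1 * 1000 = (71.054 - 22.365)/1393.4 * 1000 = 34.94259 deg C/km
Step 2: T_res = T_surf + grad*d2/1000 = 22.365 + 34.94259*2592.2/1000 = 112.94 deg C
T_res = 112.94 deg C


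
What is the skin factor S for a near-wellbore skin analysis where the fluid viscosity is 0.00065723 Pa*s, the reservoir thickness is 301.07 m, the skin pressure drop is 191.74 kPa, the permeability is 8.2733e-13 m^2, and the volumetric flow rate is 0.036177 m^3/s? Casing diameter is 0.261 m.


S = dP_s * 1000 * 2*pi*k*hr / (q*mu)
S = 191.74 * 1000 * 2*pi*8.2733e-13*301.07 / (0.036177*0.00065723)
S = 12.621


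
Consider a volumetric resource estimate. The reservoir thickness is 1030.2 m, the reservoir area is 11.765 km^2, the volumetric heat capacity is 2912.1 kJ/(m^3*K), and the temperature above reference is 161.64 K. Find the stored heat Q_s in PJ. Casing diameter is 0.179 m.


Step 1: Vr = A*1e6*hr = 11.765*1e6*1030.2 = 1.212030e+10 m^3
Step 2: Q_s = Vr*rhoc*dT/1e12 = 1.212030e+10*2912.1*161.64/1e12 = 5705.2 PJ
Q_s = 5705.2 PJ


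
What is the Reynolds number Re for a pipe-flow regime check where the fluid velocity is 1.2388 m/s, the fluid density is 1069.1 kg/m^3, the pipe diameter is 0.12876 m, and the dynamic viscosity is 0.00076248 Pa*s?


Re = rho * vel * D / mu
Re = 1069.1 * 1.2388 * 0.12876 / 0.00076248
Re = 2.2365e+05


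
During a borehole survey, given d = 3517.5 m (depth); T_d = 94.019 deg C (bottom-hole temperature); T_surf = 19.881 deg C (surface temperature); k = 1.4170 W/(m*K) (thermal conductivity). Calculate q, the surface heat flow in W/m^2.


Step 1: grad = (T_d - T_surf)/d * 1000 = (94.019 - 19.881)/3517.5 * 1000 = 21.07690 deg C/km
Step 2: q = k * grad / 1000 = 1.417 * 21.07690 / 1000 = 0.029866 W/m^2
q = 0.029866 W/m^2


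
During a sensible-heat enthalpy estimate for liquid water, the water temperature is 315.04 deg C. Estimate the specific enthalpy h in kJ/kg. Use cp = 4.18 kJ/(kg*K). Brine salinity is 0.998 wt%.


h = cp * T
h = 4.18 * 315.04
h = 1316.9 kJ/kg


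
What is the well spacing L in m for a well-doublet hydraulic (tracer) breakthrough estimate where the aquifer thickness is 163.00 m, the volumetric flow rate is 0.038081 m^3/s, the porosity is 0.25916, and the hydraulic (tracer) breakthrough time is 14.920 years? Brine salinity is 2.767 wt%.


L = sqrt(t_bt*365.25*86400*3*Qv / (pi*hr*phi))
L = sqrt(14.920*365.25*86400*3*0.038081 / (pi*163.00*0.25916))
L = 636.65 m


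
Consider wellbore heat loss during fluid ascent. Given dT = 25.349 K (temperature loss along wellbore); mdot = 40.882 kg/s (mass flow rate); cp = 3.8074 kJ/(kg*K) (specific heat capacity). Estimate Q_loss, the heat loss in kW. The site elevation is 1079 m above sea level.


Q_loss = mdot * cp * dT
Q_loss = 40.882 * 3.8074 * 25.349
Q_loss = 3945.7 kW


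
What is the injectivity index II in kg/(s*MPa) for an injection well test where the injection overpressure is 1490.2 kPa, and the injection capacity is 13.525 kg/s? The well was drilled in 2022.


II = mdot * 1000 / dP
II = 13.525 * 1000 / 1490.2
II = 9.0760 kg/(s*MPa)


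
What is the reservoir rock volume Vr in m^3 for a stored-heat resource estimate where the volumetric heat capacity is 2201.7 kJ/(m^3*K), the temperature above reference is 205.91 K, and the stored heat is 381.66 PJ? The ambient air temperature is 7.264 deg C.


Vr = Q_s * 1e12 / (rhoc * dT)
Vr = 381.66 * 1e12 / (2201.7 * 205.91)
Vr = 8.4186e+08 m^3


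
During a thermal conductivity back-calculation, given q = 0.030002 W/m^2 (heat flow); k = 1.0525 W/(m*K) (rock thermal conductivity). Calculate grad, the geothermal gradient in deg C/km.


grad = q / k * 1000
grad = 0.030002 / 1.0525 * 1000
grad = 28.505 deg C/km


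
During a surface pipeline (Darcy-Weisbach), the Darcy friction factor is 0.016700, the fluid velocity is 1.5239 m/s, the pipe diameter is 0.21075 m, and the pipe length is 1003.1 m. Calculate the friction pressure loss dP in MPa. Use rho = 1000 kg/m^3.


dP = f * (L/D) * (rho*vel^2/2) / 1000
dP = 0.016700 * (1003.1/0.21075) * (1000*1.5239^2/2) / 1000
dP = 92.29455 kPa
Convert: 92.29455 kPa * 0.001 = 0.092295 MPa
dP = 0.092295 MPa


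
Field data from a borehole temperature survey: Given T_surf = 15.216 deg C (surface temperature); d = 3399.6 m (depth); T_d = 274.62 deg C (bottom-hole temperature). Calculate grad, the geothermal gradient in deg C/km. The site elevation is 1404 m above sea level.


grad = (T_d - T_surf) / d * 1000
grad = (274.62 - 15.216) / 3399.6 * 1000
grad = 76.304 deg C/km


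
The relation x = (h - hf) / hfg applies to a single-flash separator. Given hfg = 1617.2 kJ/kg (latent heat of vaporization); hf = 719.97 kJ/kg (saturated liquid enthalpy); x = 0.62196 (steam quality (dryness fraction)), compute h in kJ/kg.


h = hf + x * hfg
h = 719.97 + 0.62196 * 1617.2
h = 1725.8 kJ/kg


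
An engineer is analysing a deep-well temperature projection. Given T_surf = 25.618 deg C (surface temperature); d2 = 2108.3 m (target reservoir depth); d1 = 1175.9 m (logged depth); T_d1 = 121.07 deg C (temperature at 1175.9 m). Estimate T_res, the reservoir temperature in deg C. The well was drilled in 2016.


Step 1: grad = (T_d1 - T_surf)/d1 * 1000 = (121.07 - 25.618)/1175.9 * 1000 = 81.17357 deg C/km
Step 2: T_res = T_surf + grad*d2/1000 = 25.618 + 81.17357*2108.3/1000 = 196.76 deg C
T_res = 196.76 deg C


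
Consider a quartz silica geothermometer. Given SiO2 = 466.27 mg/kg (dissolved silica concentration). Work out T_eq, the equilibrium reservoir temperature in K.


T_eq = 1309 / (5.19 - log10(SiO2)) - 273.15
T_eq = 1309 / (5.19 - log10(466.27)) - 273.15
T_eq = 246.0137 deg C
Convert to K: 246.0137 + 273.15 = 519.16 K
T_eq = 519.16 K


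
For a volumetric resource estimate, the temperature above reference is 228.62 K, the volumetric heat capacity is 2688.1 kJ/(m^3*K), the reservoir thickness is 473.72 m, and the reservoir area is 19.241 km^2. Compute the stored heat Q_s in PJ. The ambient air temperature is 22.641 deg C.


Step 1: Vr = A*1e6*hr = 19.241*1e6*473.72 = 9.114847e+09 m^3
Step 2: Q_s = Vr*rhoc*dT/1e12 = 9.114847e+09*2688.1*228.62/1e12 = 5601.6 PJ
Q_s = 5601.6 PJ


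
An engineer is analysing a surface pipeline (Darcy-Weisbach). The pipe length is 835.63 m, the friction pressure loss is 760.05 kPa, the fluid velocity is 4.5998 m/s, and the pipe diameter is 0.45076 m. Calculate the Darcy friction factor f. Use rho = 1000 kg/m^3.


f = dP*1000 / ((L/D)*(rho*vel^2/2))
f = 760.05*1000 / ((835.63/0.45076)*(1000*4.5998^2/2))
f = 0.038755


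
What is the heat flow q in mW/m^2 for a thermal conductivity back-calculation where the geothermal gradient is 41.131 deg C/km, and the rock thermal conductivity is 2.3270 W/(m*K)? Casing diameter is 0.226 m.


q = k * grad / 1000
q = 2.3270 * 41.131 / 1000
q = 0.09571184 W/m^2
Convert: 0.09571184 W/m^2 * 1000.0 = 95.712 mW/m^2
q = 95.712 mW/m^2


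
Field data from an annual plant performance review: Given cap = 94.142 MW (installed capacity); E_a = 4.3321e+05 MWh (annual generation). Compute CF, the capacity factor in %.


CF = E_a / (cap * 8760) * 100
CF = 4.3321e+05 / (94.142 * 8760) * 100
CF = 52.530 %


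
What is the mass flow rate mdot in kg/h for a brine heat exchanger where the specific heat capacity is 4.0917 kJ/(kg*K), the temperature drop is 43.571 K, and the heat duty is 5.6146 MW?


mdot = Q * 1000 / (cp * dT)
mdot = 5.6146 * 1000 / (4.0917 * 43.571)
mdot = 31.49325 kg/s
Convert: 31.49325 kg/s * 3600.0 = 1.1338e+05 kg/h
mdot = 1.1338e+05 kg/h


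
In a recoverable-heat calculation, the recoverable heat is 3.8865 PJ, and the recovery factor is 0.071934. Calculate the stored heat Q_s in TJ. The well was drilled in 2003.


Q_s = Q_rec / RF
Q_s = 3.8865 / 0.071934
Q_s = 54.02869 PJ
Convert: 54.02869 PJ * 1000.0 = 54029 TJ
Q_s = 54029 TJ


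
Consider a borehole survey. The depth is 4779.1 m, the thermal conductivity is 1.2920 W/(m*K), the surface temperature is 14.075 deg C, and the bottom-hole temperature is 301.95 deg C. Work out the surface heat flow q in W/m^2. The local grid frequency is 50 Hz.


Step 1: grad = (T_d - T_surf)/d * 1000 = (301.95 - 14.075)/4779.1 * 1000 = 60.23624 deg C/km
Step 2: q = k * grad / 1000 = 1.292 * 60.23624 / 1000 = 0.077825 W/m^2
q = 0.077825 W/m^2


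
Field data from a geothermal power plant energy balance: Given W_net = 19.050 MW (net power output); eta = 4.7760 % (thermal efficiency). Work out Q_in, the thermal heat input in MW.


Q_in = W_net / (eta / 100)
Q_in = 19.050 / (4.7760 / 100)
Q_in = 398.87 MW


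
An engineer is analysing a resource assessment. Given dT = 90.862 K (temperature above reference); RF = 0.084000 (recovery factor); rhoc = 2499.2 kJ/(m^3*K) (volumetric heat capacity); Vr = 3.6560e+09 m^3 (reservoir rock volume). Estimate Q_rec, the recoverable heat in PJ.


Step 1: Q_s = Vr*rhoc*dT/1e12 = 3.6560e+09*2499.2*90.862/1e12 = 830.2129 PJ
Step 2: Q_rec = Q_s * RF = 830.2129 * 0.084 = 69.738 PJ
Q_rec = 69.738 PJ


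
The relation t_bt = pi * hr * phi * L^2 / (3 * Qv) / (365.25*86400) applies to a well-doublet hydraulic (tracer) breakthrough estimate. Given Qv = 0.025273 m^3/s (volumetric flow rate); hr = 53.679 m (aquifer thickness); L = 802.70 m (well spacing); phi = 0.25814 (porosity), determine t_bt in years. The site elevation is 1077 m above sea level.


t_bt = pi * hr * phi * L^2 / (3 * Qv) / (365.25*86400)
t_bt = pi * 53.679 * 0.25814 * 802.70^2 / (3 * 0.025273) / (365.25*86400)
t_bt = 11.723 years


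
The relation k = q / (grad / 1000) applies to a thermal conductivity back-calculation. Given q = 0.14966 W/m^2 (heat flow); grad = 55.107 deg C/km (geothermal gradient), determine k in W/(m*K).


k = q / (grad / 1000)
k = 0.14966 / (55.107 / 1000)
k = 2.7158 W/(m*K)


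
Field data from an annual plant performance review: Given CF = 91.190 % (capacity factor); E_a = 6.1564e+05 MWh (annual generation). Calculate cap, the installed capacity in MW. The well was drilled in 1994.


cap = E_a / (CF/100 * 8760)
cap = 6.1564e+05 / (91.190/100 * 8760)
cap = 77.068 MW


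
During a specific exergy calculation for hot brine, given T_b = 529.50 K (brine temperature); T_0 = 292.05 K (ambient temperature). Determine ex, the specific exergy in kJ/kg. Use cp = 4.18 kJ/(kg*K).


ex = cp * ((T_b - T_0) - T_0 * ln(T_b/T_0))
ex = 4.18 * ((529.50 - 292.05) - 292.05 * ln(529.50/292.05))
ex = 266.17 kJ/kg


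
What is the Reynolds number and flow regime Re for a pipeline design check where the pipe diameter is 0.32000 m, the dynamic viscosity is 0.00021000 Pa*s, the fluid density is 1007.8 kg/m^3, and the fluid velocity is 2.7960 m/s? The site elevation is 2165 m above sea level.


Step 1: Re = rho*vel*D/mu = 1007.8*2.796*0.32/0.00021 = 4.2938e+06
Step 2: Re = 4.2938e+06 > 4000, so flow is turbulent.
Re = 4.2938e+06 (turbulent)


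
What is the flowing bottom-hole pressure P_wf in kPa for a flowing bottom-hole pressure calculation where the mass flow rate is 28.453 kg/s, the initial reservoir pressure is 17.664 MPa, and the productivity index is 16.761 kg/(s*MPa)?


P_wf = P_i - mdot / PI
P_wf = 17.664 - 28.453 / 16.761
P_wf = 15.96643 MPa
Convert: 15.96643 MPa * 1000.0 = 15966 kPa
P_wf = 15966 kPa


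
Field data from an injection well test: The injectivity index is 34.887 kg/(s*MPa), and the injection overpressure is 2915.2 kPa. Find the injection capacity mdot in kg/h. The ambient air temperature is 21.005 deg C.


mdot = II * dP / 1000
mdot = 34.887 * 2915.2 / 1000
mdot = 101.7026 kg/s
Convert: 101.7026 kg/s * 3600.0 = 3.6613e+05 kg/h
mdot = 3.6613e+05 kg/h


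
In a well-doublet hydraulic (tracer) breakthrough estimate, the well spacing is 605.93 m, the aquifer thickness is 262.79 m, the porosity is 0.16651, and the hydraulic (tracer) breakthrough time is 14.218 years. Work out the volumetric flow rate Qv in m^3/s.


Qv = pi*hr*phi*L^2 / (3*t_bt*365.25*86400)
Qv = pi*262.79*0.16651*605.93^2 / (3*14.218*365.25*86400)
Qv = 0.037496 m^3/s


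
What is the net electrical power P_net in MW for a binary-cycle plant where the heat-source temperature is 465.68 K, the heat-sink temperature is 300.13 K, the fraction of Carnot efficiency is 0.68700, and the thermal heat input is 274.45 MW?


Step 1: eta = (1 - Tc/Th)*f = (1 - 300.13/465.68)*0.687 = 0.2442296
Step 2: P_net = eta * Q_in = 0.2442296 * 274.45 = 67.029 MW
P_net = 67.029 MW


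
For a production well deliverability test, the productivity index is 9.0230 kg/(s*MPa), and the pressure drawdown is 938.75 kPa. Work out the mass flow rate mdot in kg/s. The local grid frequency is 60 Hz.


mdot = PI * dP / 1000
mdot = 9.0230 * 938.75 / 1000
mdot = 8.4703 kg/s


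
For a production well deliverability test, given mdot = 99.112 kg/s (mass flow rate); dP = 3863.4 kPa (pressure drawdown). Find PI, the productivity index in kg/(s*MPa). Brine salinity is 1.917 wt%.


PI = mdot * 1000 / dP
PI = 99.112 * 1000 / 3863.4
PI = 25.654 kg/(s*MPa)


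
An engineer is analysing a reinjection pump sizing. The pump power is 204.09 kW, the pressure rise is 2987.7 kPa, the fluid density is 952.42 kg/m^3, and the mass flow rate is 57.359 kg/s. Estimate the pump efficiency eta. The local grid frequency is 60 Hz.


eta = mdot * dP / (rho * P_pump)
eta = 57.359 * 2987.7 / (952.42 * 204.09)
eta = 0.88163


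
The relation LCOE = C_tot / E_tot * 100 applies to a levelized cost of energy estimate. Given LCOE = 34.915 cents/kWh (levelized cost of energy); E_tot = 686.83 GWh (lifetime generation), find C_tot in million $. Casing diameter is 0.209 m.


C_tot = LCOE / 100 * E_tot
C_tot = 34.915 / 100 * 686.83
C_tot = 239.81 million $


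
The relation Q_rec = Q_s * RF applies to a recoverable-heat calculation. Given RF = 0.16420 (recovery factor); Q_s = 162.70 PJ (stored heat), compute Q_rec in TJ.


Q_rec = Q_s * RF
Q_rec = 162.70 * 0.16420
Q_rec = 26.71534 PJ
Convert: 26.71534 PJ * 1000.0 = 26715 TJ
Q_rec = 26715 TJ


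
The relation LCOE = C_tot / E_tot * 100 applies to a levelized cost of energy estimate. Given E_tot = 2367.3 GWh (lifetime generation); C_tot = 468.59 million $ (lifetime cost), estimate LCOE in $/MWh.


LCOE = C_tot / E_tot * 100
LCOE = 468.59 / 2367.3 * 100
LCOE = 19.79428 cents/kWh
Convert: 19.79428 cents/kWh * 10.0 = 197.94 $/MWh
LCOE = 197.94 $/MWh


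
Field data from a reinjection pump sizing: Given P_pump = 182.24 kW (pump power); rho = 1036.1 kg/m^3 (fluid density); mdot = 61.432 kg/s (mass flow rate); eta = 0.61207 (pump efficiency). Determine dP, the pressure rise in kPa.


dP = P_pump * rho * eta / mdot
dP = 182.24 * 1036.1 * 0.61207 / 61.432
dP = 1881.3 kPa


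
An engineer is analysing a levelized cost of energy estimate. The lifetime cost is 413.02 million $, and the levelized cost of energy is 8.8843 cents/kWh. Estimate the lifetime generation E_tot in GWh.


E_tot = C_tot / LCOE * 100
E_tot = 413.02 / 8.8843 * 100
E_tot = 4648.9 GWh


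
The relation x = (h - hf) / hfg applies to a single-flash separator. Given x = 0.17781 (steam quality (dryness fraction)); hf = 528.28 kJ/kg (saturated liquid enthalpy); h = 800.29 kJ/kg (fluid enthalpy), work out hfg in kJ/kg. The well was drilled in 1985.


hfg = (h - hf) / x
hfg = (800.29 - 528.28) / 0.17781
hfg = 1529.8 kJ/kg


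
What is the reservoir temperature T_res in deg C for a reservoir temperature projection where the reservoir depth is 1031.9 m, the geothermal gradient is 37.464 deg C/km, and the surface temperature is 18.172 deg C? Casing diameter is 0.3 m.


T_res = T_surf + grad * d / 1000
T_res = 18.172 + 37.464 * 1031.9 / 1000
T_res = 56.831 deg C


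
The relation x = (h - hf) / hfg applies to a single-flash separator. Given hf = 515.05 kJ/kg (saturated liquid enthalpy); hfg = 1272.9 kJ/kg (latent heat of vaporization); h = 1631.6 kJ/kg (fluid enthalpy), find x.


x = (h - hf) / hfg
x = (1631.6 - 515.05) / 1272.9
x = 0.87717


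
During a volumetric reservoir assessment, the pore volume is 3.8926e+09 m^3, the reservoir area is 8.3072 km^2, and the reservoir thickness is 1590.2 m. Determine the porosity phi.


phi = Vp / (A * 1e6 * hr)
phi = 3.8926e+09 / (8.3072 * 1e6 * 1590.2)
phi = 0.29467


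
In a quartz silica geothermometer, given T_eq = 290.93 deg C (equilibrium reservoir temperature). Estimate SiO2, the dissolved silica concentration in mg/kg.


SiO2 = 10^(5.19 - 1309/(T_eq + 273.15))
SiO2 = 10^(5.19 - 1309/(290.93 + 273.15))
SiO2 = 740.30 mg/kg


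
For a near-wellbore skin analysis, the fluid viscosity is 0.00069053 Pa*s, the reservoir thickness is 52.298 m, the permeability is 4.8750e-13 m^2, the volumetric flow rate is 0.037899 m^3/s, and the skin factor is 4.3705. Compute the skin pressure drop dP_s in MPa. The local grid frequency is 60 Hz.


dP_s = S * q * mu / (2*pi*k*hr) / 1000
dP_s = 4.3705 * 0.037899 * 0.00069053 / (2*pi*4.8750e-13*52.298) / 1000
dP_s = 714.0060 kPa
Convert: 714.0060 kPa * 0.001 = 0.71401 MPa
dP_s = 0.71401 MPa


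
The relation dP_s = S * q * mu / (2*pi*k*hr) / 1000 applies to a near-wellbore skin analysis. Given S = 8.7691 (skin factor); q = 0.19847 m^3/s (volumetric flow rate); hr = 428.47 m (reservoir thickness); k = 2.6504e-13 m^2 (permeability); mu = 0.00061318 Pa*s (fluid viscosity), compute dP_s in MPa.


dP_s = S * q * mu / (2*pi*k*hr) / 1000
dP_s = 8.7691 * 0.19847 * 0.00061318 / (2*pi*2.6504e-13*428.47) / 1000
dP_s = 1495.637 kPa
Convert: 1495.637 kPa * 0.001 = 1.4956 MPa
dP_s = 1.4956 MPa


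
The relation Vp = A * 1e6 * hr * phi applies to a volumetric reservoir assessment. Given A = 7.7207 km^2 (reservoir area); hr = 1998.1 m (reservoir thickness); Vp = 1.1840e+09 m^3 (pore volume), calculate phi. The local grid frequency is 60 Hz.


phi = Vp / (A * 1e6 * hr)
phi = 1.1840e+09 / (7.7207 * 1e6 * 1998.1)
phi = 0.076750


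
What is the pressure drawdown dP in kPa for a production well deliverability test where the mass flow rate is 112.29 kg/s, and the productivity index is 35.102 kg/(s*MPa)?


dP = mdot * 1000 / PI
dP = 112.29 * 1000 / 35.102
dP = 3199.0 kPa


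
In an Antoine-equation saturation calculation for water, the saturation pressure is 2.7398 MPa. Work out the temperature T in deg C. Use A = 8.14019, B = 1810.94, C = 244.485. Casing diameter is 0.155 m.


T = B / (A - log10(P_sat * 760 / 0.101325)) - C
T = 1810.94 / (8.14019 - log10(2.7398 * 760 / 0.101325)) - 244.485
T = 228.67 deg C


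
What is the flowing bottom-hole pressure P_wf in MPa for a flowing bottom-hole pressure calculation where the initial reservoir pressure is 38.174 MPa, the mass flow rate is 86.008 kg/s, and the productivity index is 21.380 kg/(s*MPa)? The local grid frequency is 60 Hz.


P_wf = P_i - mdot / PI
P_wf = 38.174 - 86.008 / 21.380
P_wf = 34.151 MPa


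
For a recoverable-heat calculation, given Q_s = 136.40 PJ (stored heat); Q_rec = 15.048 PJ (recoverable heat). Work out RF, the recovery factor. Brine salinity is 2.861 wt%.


RF = Q_rec / Q_s
RF = 15.048 / 136.40
RF = 0.11032


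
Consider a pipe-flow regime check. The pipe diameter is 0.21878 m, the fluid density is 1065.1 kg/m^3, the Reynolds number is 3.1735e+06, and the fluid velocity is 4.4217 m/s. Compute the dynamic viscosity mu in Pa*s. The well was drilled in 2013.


mu = rho * vel * D / Re
mu = 1065.1 * 4.4217 * 0.21878 / 3.1735e+06
mu = 0.00032467 Pa*s


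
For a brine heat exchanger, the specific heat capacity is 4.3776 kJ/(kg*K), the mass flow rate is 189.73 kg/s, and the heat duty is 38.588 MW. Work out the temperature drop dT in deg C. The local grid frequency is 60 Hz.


dT = Q * 1000 / (mdot * cp)
dT = 38.588 * 1000 / (189.73 * 4.3776)
dT = 46.46011 K
Convert (temperature difference, 1 K = 1 deg C): 46.46011 K = 46.46011 deg C
dT = 46.460 deg C


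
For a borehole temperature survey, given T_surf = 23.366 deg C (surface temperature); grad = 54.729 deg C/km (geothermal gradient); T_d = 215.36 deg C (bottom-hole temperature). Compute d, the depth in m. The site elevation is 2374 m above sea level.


d = (T_d - T_surf) / grad * 1000
d = (215.36 - 23.366) / 54.729 * 1000
d = 3508.1 m


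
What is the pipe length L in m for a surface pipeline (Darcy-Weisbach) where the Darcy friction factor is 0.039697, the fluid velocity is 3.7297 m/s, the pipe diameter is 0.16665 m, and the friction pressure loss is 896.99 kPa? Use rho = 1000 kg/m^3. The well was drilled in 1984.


L = dP*1000*D / (f*rho*vel^2/2)
L = 896.99*1000*0.16665 / (0.039697*1000*3.7297^2/2)
L = 541.40 m


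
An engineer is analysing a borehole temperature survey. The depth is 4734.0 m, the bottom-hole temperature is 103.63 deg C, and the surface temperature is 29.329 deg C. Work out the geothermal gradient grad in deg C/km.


grad = (T_d - T_surf) / d * 1000
grad = (103.63 - 29.329) / 4734.0 * 1000
grad = 15.695 deg C/km


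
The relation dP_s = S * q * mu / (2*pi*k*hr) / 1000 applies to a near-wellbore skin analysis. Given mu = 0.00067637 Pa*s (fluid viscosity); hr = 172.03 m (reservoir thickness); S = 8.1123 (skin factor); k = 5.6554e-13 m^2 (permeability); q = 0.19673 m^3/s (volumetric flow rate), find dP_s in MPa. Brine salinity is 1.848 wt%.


dP_s = S * q * mu / (2*pi*k*hr) / 1000
dP_s = 8.1123 * 0.19673 * 0.00067637 / (2*pi*5.6554e-13*172.03) / 1000
dP_s = 1765.841 kPa
Convert: 1765.841 kPa * 0.001 = 1.7658 MPa
dP_s = 1.7658 MPa


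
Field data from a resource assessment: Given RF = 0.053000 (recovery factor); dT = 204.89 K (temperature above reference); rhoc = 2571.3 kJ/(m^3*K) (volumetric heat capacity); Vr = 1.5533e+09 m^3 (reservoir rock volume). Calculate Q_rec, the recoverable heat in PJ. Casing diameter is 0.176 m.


Step 1: Q_s = Vr*rhoc*dT/1e12 = 1.5533e+09*2571.3*204.89/1e12 = 818.3307 PJ
Step 2: Q_rec = Q_s * RF = 818.3307 * 0.053 = 43.372 PJ
Q_rec = 43.372 PJ


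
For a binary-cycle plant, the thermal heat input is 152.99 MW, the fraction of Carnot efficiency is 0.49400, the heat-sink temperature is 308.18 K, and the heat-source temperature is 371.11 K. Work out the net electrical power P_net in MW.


Step 1: eta = (1 - Tc/Th)*f = (1 - 308.18/371.11)*0.494 = 0.08376875
Step 2: P_net = eta * Q_in = 0.08376875 * 152.99 = 12.816 MW
P_net = 12.816 MW


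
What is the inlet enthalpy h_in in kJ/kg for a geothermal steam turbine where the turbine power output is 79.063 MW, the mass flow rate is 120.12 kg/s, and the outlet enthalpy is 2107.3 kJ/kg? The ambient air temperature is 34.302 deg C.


h_in = h_out + P * 1000 / mdot
h_in = 2107.3 + 79.063 * 1000 / 120.12
h_in = 2765.5 kJ/kg


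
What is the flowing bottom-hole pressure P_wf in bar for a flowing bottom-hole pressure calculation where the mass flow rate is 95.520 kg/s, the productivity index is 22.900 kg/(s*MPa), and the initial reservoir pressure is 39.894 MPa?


P_wf = P_i - mdot / PI
P_wf = 39.894 - 95.520 / 22.900
P_wf = 35.72282 MPa
Convert: 35.72282 MPa * 10.0 = 357.23 bar
P_wf = 357.23 bar


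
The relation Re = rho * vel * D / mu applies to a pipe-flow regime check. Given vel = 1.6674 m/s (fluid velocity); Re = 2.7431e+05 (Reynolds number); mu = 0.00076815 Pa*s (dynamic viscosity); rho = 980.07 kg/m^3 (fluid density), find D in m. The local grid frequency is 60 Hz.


D = Re * mu / (rho * vel)
D = 2.7431e+05 * 0.00076815 / (980.07 * 1.6674)
D = 0.12894 m


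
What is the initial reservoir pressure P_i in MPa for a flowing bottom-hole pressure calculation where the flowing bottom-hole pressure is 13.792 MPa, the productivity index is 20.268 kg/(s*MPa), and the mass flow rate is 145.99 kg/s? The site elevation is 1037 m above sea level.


P_i = P_wf + mdot / PI
P_i = 13.792 + 145.99 / 20.268
P_i = 20.995 MPa


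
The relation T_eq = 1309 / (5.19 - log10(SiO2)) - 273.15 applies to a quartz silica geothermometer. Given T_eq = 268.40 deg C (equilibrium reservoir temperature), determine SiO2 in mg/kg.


SiO2 = 10^(5.19 - 1309/(T_eq + 273.15))
SiO2 = 10^(5.19 - 1309/(268.40 + 273.15))
SiO2 = 592.74 mg/kg


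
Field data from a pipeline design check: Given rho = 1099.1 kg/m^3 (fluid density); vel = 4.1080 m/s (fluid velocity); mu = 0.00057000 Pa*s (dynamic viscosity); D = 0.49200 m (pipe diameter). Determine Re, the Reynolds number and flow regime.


Step 1: Re = rho*vel*D/mu = 1099.1*4.108*0.492/0.00057 = 3.8972e+06
Step 2: Re = 3.8972e+06 > 4000, so flow is turbulent.
Re = 3.8972e+06 (turbulent)


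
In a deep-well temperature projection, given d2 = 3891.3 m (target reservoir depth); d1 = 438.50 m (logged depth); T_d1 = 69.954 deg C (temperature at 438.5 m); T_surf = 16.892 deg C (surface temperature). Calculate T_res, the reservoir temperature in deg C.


Step 1: grad = (T_d1 - T_surf)/d1 * 1000 = (69.954 - 16.892)/438.5 * 1000 = 121.0080 deg C/km
Step 2: T_res = T_surf + grad*d2/1000 = 16.892 + 121.0080*3891.3/1000 = 487.77 deg C
T_res = 487.77 deg C


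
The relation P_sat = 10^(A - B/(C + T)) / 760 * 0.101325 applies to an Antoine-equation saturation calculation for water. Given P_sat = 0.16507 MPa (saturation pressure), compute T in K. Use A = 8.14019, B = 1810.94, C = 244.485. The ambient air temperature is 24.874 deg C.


T = B / (A - log10(P_sat * 760 / 0.101325)) - C
T = 1810.94 / (8.14019 - log10(0.16507 * 760 / 0.101325)) - 244.485
T = 114.2999 deg C
Convert to K: 114.2999 + 273.15 = 387.45 K
T = 387.45 K


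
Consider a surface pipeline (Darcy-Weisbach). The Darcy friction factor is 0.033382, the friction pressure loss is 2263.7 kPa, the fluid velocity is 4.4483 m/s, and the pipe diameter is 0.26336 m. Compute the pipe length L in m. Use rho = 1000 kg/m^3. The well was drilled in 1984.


L = dP*1000*D / (f*rho*vel^2/2)
L = 2263.7*1000*0.26336 / (0.033382*1000*4.4483^2/2)
L = 1805.1 m


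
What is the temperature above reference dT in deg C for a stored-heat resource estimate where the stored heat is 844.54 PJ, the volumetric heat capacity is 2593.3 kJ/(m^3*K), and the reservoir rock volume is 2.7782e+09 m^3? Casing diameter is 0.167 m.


dT = Q_s * 1e12 / (Vr * rhoc)
dT = 844.54 * 1e12 / (2.7782e+09 * 2593.3)
dT = 117.2206 K
Convert (temperature difference, 1 K = 1 deg C): 117.2206 K = 117.2206 deg C
dT = 117.22 deg C


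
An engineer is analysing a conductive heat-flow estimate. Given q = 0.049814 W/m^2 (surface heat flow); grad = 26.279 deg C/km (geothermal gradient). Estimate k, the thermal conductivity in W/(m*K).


k = q * 1000 / grad
k = 0.049814 * 1000 / 26.279
k = 1.8956 W/(m*K)


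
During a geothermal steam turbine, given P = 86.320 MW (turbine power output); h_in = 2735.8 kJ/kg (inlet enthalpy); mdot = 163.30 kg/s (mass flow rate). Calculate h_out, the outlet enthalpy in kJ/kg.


h_out = h_in - P * 1000 / mdot
h_out = 2735.8 - 86.320 * 1000 / 163.30
h_out = 2207.2 kJ/kg


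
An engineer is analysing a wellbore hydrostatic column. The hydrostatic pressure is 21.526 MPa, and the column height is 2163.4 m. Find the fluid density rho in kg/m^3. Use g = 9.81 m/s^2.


rho = P * 1e6 / (g * h)
rho = 21.526 * 1e6 / (9.81 * 2163.4)
rho = 1014.3 kg/m^3


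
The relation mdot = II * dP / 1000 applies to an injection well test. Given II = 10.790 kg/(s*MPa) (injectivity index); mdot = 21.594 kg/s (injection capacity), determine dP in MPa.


dP = mdot * 1000 / II
dP = 21.594 * 1000 / 10.790
dP = 2001.297 kPa
Convert: 2001.297 kPa * 0.001 = 2.0013 MPa
dP = 2.0013 MPa


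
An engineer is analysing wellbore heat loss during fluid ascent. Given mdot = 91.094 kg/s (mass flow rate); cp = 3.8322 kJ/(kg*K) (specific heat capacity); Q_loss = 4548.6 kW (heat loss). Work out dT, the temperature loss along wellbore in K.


dT = Q_loss / (mdot * cp)
dT = 4548.6 / (91.094 * 3.8322)
dT = 13.030 K


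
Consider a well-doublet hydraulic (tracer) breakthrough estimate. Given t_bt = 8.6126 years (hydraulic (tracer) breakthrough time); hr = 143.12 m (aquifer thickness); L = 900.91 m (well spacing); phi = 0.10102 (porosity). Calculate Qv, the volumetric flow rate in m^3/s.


Qv = pi*hr*phi*L^2 / (3*t_bt*365.25*86400)
Qv = pi*143.12*0.10102*900.91^2 / (3*8.6126*365.25*86400)
Qv = 0.045213 m^3/s


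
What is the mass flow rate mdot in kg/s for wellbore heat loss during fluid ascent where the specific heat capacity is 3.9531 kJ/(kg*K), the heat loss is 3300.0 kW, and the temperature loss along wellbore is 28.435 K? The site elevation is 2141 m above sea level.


mdot = Q_loss / (cp * dT)
mdot = 3300.0 / (3.9531 * 28.435)
mdot = 29.358 kg/s


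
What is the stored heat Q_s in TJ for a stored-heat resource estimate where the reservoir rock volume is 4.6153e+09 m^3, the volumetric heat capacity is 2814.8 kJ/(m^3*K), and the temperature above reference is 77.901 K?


Q_s = Vr * rhoc * dT / 1e12
Q_s = 4.6153e+09 * 2814.8 * 77.901 / 1e12
Q_s = 1012.023 PJ
Convert: 1012.023 PJ * 1000.0 = 1.0120e+06 TJ
Q_s = 1.0120e+06 TJ


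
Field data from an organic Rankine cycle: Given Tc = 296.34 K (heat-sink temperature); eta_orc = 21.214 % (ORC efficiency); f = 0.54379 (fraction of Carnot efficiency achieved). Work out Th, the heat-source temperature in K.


Th = Tc / (1 - (eta_orc/100)/f)
Th = 296.34 / (1 - (21.214/100)/0.54379)
Th = 485.89 K


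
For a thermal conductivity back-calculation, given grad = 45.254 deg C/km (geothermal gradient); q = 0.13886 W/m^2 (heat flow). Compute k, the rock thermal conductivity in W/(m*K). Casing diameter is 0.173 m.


k = q / (grad / 1000)
k = 0.13886 / (45.254 / 1000)
k = 3.0685 W/(m*K)


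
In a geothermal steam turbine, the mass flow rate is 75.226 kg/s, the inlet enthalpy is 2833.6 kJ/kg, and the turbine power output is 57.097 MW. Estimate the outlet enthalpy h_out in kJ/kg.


h_out = h_in - P * 1000 / mdot
h_out = 2833.6 - 57.097 * 1000 / 75.226
h_out = 2074.6 kJ/kg


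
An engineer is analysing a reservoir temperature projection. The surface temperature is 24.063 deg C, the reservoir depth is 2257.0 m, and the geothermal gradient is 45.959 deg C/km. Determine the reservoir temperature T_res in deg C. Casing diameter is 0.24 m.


T_res = T_surf + grad * d / 1000
T_res = 24.063 + 45.959 * 2257.0 / 1000
T_res = 127.79 deg C


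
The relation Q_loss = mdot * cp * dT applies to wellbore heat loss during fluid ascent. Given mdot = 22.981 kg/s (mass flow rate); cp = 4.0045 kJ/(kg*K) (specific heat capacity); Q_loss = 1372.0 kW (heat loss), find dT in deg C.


dT = Q_loss / (mdot * cp)
dT = 1372.0 / (22.981 * 4.0045)
dT = 14.90860 K
Convert (temperature difference, 1 K = 1 deg C): 14.90860 K = 14.90860 deg C
dT = 14.909 deg C


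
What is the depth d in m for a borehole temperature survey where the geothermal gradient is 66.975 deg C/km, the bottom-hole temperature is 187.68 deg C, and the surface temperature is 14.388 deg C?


d = (T_d - T_surf) / grad * 1000
d = (187.68 - 14.388) / 66.975 * 1000
d = 2587.4 m


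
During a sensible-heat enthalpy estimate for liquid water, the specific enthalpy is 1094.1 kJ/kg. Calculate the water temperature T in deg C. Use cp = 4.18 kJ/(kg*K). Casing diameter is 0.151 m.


T = h / cp
T = 1094.1 / 4.18
T = 261.75 deg C


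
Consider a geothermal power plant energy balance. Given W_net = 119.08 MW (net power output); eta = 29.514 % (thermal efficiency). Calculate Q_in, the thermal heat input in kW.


Q_in = W_net / (eta / 100)
Q_in = 119.08 / (29.514 / 100)
Q_in = 403.4695 MW
Convert: 403.4695 MW * 1000.0 = 4.0347e+05 kW
Q_in = 4.0347e+05 kW


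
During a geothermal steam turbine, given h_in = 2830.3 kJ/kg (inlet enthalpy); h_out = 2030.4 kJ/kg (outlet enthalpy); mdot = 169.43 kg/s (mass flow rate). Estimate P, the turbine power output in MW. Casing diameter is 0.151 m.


P = mdot * (h_in - h_out) / 1000
P = 169.43 * (2830.3 - 2030.4) / 1000
P = 135.53 MW


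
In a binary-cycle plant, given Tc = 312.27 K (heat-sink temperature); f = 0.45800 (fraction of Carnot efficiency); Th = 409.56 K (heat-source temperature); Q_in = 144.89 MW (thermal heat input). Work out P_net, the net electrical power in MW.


Step 1: eta = (1 - Tc/Th)*f = (1 - 312.27/409.56)*0.458 = 0.1087968
Step 2: P_net = eta * Q_in = 0.1087968 * 144.89 = 15.764 MW
P_net = 15.764 MW


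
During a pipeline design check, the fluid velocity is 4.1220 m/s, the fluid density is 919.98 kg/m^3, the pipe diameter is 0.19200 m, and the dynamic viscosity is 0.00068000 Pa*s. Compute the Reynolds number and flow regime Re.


Step 1: Re = rho*vel*D/mu = 919.98*4.122*0.192/0.00068 = 1.0707e+06
Step 2: Re = 1.0707e+06 > 4000, so flow is turbulent.
Re = 1.0707e+06 (turbulent)


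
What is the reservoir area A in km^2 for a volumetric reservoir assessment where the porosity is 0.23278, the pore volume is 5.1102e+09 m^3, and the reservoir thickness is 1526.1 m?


A = Vp / (1e6 * hr * phi)
A = 5.1102e+09 / (1e6 * 1526.1 * 0.23278)
A = 14.385 km^2


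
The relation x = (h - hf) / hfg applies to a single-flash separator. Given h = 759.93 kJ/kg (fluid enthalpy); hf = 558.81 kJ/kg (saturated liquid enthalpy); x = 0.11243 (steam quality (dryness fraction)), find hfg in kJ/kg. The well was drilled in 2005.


hfg = (h - hf) / x
hfg = (759.93 - 558.81) / 0.11243
hfg = 1788.8 kJ/kg


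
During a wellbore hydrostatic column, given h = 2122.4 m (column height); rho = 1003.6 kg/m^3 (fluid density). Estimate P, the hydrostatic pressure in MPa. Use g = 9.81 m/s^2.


P = rho * g * h / 1e6
P = 1003.6 * 9.81 * 2122.4 / 1e6
P = 20.896 MPa


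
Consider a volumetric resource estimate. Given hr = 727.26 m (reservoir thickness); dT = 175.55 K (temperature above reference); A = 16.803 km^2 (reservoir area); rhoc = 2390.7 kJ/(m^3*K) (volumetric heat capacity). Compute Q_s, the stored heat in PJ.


Step 1: Vr = A*1e6*hr = 16.803*1e6*727.26 = 1.222015e+10 m^3
Step 2: Q_s = Vr*rhoc*dT/1e12 = 1.222015e+10*2390.7*175.55/1e12 = 5128.6 PJ
Q_s = 5128.6 PJ


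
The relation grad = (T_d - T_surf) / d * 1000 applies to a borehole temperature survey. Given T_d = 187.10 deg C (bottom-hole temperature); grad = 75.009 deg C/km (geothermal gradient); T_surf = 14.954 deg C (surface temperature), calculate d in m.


d = (T_d - T_surf) / grad * 1000
d = (187.10 - 14.954) / 75.009 * 1000
d = 2295.0 m


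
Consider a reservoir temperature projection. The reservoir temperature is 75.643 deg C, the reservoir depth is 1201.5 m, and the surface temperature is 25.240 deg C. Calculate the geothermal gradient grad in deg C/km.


grad = (T_res - T_surf) / d * 1000
grad = (75.643 - 25.240) / 1201.5 * 1000
grad = 41.950 deg C/km


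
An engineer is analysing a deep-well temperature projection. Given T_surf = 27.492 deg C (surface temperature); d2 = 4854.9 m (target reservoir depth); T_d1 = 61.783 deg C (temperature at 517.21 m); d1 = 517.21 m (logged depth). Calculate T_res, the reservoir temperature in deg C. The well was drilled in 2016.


Step 1: grad = (T_d1 - T_surf)/d1 * 1000 = (61.783 - 27.492)/517.21 * 1000 = 66.29996 deg C/km
Step 2: T_res = T_surf + grad*d2/1000 = 27.492 + 66.29996*4854.9/1000 = 349.37 deg C
T_res = 349.37 deg C


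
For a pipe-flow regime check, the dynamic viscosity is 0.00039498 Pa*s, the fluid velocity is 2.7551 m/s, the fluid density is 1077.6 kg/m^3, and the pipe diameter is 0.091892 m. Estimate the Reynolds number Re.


Re = rho * vel * D / mu
Re = 1077.6 * 2.7551 * 0.091892 / 0.00039498
Re = 6.9071e+05


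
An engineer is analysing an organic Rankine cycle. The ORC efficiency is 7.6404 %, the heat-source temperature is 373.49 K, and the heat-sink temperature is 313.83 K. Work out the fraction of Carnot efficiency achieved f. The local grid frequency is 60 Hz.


f = (eta_orc/100) / (1 - Tc/Th)
f = (7.6404/100) / (1 - 313.83/373.49)
f = 0.47831


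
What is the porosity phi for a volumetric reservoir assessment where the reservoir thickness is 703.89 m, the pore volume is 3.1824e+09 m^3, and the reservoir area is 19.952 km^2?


phi = Vp / (A * 1e6 * hr)
phi = 3.1824e+09 / (19.952 * 1e6 * 703.89)
phi = 0.22660


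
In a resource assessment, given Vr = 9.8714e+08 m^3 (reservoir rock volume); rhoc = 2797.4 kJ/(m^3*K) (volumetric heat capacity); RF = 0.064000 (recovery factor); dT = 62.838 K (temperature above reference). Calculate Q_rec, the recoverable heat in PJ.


Step 1: Q_s = Vr*rhoc*dT/1e12 = 9.8714e+08*2797.4*62.838/1e12 = 173.5225 PJ
Step 2: Q_rec = Q_s * RF = 173.5225 * 0.064 = 11.105 PJ
Q_rec = 11.105 PJ
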